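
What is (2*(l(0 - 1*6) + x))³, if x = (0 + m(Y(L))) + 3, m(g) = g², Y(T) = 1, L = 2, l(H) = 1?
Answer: 1000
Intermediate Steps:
x = 4 (x = (0 + 1²) + 3 = (0 + 1) + 3 = 1 + 3 = 4)
(2*(l(0 - 1*6) + x))³ = (2*(1 + 4))³ = (2*5)³ = 10³ = 1000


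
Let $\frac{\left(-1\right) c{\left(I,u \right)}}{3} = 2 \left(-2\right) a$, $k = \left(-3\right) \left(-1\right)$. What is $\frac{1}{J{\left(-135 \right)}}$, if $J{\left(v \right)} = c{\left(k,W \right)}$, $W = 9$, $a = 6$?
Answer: $\frac{1}{72} \approx 0.013889$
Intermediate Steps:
$k = 3$
$c{\left(I,u \right)} = 72$ ($c{\left(I,u \right)} = - 3 \cdot 2 \left(-2\right) 6 = - 3 \left(\left(-4\right) 6\right) = \left(-3\right) \left(-24\right) = 72$)
$J{\left(v \right)} = 72$
$\frac{1}{J{\left(-135 \right)}} = \frac{1}{72}$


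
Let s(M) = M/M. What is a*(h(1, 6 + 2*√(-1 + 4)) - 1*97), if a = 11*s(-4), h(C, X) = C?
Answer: -1056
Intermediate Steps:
s(M) = 1
a = 11 (a = 11*1 = 11)
a*(h(1, 6 + 2*√(-1 + 4)) - 1*97) = 11*(1 - 1*97) = 11*(1 - 97) = 11*(-96) = -1056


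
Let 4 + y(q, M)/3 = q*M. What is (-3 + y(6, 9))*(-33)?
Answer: -4851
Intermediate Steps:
y(q, M) = -12 + 3*M*q (y(q, M) = -12 + 3*(q*M) = -12 + 3*(M*q) = -12 + 3*M*q)
(-3 + y(6, 9))*(-33) = (-3 + (-12 + 3*9*6))*(-33) = (-3 + (-12 + 162))*(-33) = (-3 + 150)*(-33) = 147*(-33) = -4851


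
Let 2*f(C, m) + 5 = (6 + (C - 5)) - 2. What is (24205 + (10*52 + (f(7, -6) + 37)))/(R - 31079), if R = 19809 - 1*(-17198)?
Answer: 49525/11856 ≈ 4.1772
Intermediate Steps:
R = 37007 (R = 19809 + 17198 = 37007)
f(C, m) = -3 + C/2 (f(C, m) = -5/2 + ((6 + (C - 5)) - 2)/2 = -5/2 + ((6 + (-5 + C)) - 2)/2 = -5/2 + ((1 + C) - 2)/2 = -5/2 + (-1 + C)/2 = -5/2 + (-½ + C/2) = -3 + C/2)
(24205 + (10*52 + (f(7, -6) + 37)))/(R - 31079) = (24205 + (10*52 + ((-3 + (½)*7) + 37)))/(37007 - 31079) = (24205 + (520 + ((-3 + 7/2) + 37)))/5928 = (24205 + (520 + (½ + 37)))*(1/5928) = (24205 + (520 + 75/2))*(1/5928) = (24205 + 1115/2)*(1/5928) = (49525/2)*(1/5928) = 49525/11856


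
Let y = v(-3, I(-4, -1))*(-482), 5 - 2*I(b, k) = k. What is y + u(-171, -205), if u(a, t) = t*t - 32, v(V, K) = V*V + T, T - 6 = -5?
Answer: 37173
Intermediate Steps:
T = 1 (T = 6 - 5 = 1)
I(b, k) = 5/2 - k/2
v(V, K) = 1 + V² (v(V, K) = V*V + 1 = V² + 1 = 1 + V²)
u(a, t) = -32 + t² (u(a, t) = t² - 32 = -32 + t²)
y = -4820 (y = (1 + (-3)²)*(-482) = (1 + 9)*(-482) = 10*(-482) = -4820)
y + u(-171, -205) = -4820 + (-32 + (-205)²) = -4820 + (-32 + 42025) = -4820 + 41993 = 37173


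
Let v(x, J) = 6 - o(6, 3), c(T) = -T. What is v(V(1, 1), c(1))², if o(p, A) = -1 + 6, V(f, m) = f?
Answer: 1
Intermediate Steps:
o(p, A) = 5
v(x, J) = 1 (v(x, J) = 6 - 1*5 = 6 - 5 = 1)
v(V(1, 1), c(1))² = 1² = 1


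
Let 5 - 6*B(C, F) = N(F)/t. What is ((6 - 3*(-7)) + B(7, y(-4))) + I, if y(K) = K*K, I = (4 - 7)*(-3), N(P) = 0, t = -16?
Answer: 221/6 ≈ 36.833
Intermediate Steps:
I = 9 (I = -3*(-3) = 9)
y(K) = K**2
B(C, F) = 5/6 (B(C, F) = 5/6 - 0/(-16) = 5/6 - 0*(-1)/16 = 5/6 - 1/6*0 = 5/6 + 0 = 5/6)
((6 - 3*(-7)) + B(7, y(-4))) + I = ((6 - 3*(-7)) + 5/6) + 9 = ((6 + 21) + 5/6) + 9 = (27 + 5/6) + 9 = 167/6 + 9 = 221/6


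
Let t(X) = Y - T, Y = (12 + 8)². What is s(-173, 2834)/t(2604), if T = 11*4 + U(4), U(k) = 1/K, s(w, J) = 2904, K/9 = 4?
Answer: 9504/1165 ≈ 8.1579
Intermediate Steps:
K = 36 (K = 9*4 = 36)
Y = 400 (Y = 20² = 400)
U(k) = 1/36
T = 1585/36 (T = 11*4 + 1/36 = 44 + 1/36 = 1585/36 ≈ 44.028)
t(X) = 12815/36 (t(X) = 400 - 1*1585/36 = 400 - 1585/36 = 12815/36)
s(-173, 2834)/t(2604) = 2904/(12815/36) = 2904*(36/12815) = 9504/1165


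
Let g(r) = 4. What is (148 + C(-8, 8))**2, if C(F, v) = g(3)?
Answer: 23104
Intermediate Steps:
C(F, v) = 4
(148 + C(-8, 8))**2 = (148 + 4)**2 = 152**2 = 23104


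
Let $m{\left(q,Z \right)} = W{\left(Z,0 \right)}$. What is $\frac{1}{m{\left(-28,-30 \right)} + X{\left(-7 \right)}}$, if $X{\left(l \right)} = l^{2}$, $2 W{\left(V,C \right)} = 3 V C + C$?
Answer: $\frac{1}{49} \approx 0.020408$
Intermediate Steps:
$W{\left(V,C \right)} = \frac{C}{2} + \frac{3 C V}{2}$ ($W{\left(V,C \right)} = \frac{3 V C + C}{2} = \frac{3 C V + C}{2} = \frac{C + 3 C V}{2} = \frac{C}{2} + \frac{3 C V}{2}$)
$m{\left(q,Z \right)} = 0$ ($m{\left(q,Z \right)} = \frac{1}{2} \cdot 0 \left(1 + 3 Z\right) = 0$)
$\frac{1}{m{\left(-28,-30 \right)} + X{\left(-7 \right)}} = \frac{1}{0 + \left(-7\right)^{2}} = \frac{1}{0 + 49} = \frac{1}{49}$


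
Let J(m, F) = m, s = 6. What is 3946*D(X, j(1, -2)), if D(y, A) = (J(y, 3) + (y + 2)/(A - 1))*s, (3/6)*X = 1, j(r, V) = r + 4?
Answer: 71028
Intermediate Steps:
j(r, V) = 4 + r
X = 2 (X = 2*1 = 2)
D(y, A) = 6*y + 6*(2 + y)/(-1 + A) (D(y, A) = (y + (y + 2)/(A - 1))*6 = (y + (2 + y)/(-1 + A))*6 = 6*y + 6*(2 + y)/(-1 + A))
3946*D(X, j(1, -2)) = 3946*(6*(2 + (4 + 1)*2)/(-1 + (4 + 1))) = 3946*(6*(2 + 5*2)/(-1 + 5)) = 3946*(6*(2 + 10)/4) = 3946*(6*(1/4)*12) = 3946*18 = 71028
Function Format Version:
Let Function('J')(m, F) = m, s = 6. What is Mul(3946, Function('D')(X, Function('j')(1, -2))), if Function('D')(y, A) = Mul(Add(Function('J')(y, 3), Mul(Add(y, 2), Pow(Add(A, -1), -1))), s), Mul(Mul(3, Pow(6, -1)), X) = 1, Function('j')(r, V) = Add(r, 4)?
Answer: 71028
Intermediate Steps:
Function('j')(r, V) = Add(4, r)
X = 2 (X = Mul(2, 1) = 2)
Function('D')(y, A) = Add(Mul(6, y), Mul(6, Pow(Add(-1, A), -1), Add(2, y))) (Function('D')(y, A) = Mul(Add(y, Mul(Add(y, 2), Pow(Add(A, -1), -1))), 6) = Mul(Add(y, Mul(Add(2, y), Pow(Add(-1, A), -1))), 6) = Mul(Add(y, Mul(Pow(Add(-1, A), -1), Add(2, y))), 6) = Add(Mul(6, y), Mul(6, Pow(Add(-1, A), -1), Add(2, y))))
Mul(3946, Function('D')(X, Function('j')(1, -2))) = Mul(3946, Mul(6, Pow(Add(-1, Add(4, 1)), -1), Add(2, Mul(Add(4, 1), 2)))) = Mul(3946, Mul(6, Pow(Add(-1, 5), -1), Add(2, Mul(5, 2)))) = Mul(3946, Mul(6, Pow(4, -1), Add(2, 10))) = Mul(3946, Mul(6, Rational(1, 4), 12)) = Mul(3946, 18) = 71028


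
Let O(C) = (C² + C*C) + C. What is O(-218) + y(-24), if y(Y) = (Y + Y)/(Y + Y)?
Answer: 94831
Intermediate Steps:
O(C) = C + 2*C² (O(C) = (C² + C²) + C = 2*C² + C = C + 2*C²)
y(Y) = 1 (y(Y) = (2*Y)/((2*Y)) = (2*Y)*(1/(2*Y)) = 1)
O(-218) + y(-24) = -218*(1 + 2*(-218)) + 1 = -218*(1 - 436) + 1 = -218*(-435) + 1 = 94830 + 1 = 94831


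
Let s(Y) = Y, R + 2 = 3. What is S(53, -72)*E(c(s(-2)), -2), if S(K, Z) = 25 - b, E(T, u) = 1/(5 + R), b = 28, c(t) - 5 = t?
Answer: -½ ≈ -0.50000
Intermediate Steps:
R = 1 (R = -2 + 3 = 1)
c(t) = 5 + t
E(T, u) = ⅙ (E(T, u) = 1/(5 + 1) = 1/6 = ⅙)
S(K, Z) = -3 (S(K, Z) = 25 - 1*28 = 25 - 28 = -3)
S(53, -72)*E(c(s(-2)), -2) = -3*⅙ = -½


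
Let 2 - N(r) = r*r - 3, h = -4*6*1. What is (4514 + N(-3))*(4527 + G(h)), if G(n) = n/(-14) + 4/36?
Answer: 1286775160/63 ≈ 2.0425e+7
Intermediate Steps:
h = -24 (h = -24*1 = -24)
G(n) = ⅑ - n/14 (G(n) = n*(-1/14) + 4*(1/36) = -n/14 + ⅑ = ⅑ - n/14)
N(r) = 5 - r² (N(r) = 2 - (r*r - 3) = 2 - (r² - 3) = 2 - (-3 + r²) = 2 + (3 - r²) = 5 - r²)
(4514 + N(-3))*(4527 + G(h)) = (4514 + (5 - 1*(-3)²))*(4527 + (⅑ - 1/14*(-24))) = (4514 + (5 - 1*9))*(4527 + (⅑ + 12/7)) = (4514 + (5 - 9))*(4527 + 115/63) = (4514 - 4)*(285316/63) = 4510*(285316/63) = 1286775160/63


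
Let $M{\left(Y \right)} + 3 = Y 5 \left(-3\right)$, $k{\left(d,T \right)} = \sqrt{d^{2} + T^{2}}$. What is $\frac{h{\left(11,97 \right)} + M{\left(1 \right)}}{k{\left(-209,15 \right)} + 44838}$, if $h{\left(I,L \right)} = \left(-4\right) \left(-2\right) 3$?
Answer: $\frac{134514}{1005201169} - \frac{3 \sqrt{43906}}{1005201169} \approx 0.00013319$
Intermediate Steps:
$k{\left(d,T \right)} = \sqrt{T^{2} + d^{2}}$
$h{\left(I,L \right)} = 24$ ($h{\left(I,L \right)} = 8 \cdot 3 = 24$)
$M{\left(Y \right)} = -3 - 15 Y$ ($M{\left(Y \right)} = -3 + Y 5 \left(-3\right) = -3 + 5 Y \left(-3\right) = -3 - 15 Y$)
$\frac{h{\left(11,97 \right)} + M{\left(1 \right)}}{k{\left(-209,15 \right)} + 44838} = \frac{24 - 18}{\sqrt{15^{2} + \left(-209\right)^{2}} + 44838} = \frac{24 - 18}{\sqrt{225 + 43681} + 44838} = \frac{24 - 18}{\sqrt{43906} + 44838} = \frac{6}{44838 + \sqrt{43906}}$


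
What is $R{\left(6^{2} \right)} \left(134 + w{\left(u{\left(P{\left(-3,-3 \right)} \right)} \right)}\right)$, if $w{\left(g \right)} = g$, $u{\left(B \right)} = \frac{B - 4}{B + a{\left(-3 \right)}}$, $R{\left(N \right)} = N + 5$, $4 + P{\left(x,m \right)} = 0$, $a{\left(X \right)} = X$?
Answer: $\frac{38786}{7} \approx 5540.9$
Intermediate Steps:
$P{\left(x,m \right)} = -4$ ($P{\left(x,m \right)} = -4 + 0 = -4$)
$R{\left(N \right)} = 5 + N$
$u{\left(B \right)} = \frac{-4 + B}{-3 + B}$ ($u{\left(B \right)} = \frac{B - 4}{B - 3} = \frac{-4 + B}{-3 + B}$)
$R{\left(6^{2} \right)} \left(134 + w{\left(u{\left(P{\left(-3,-3 \right)} \right)} \right)}\right) = \left(5 + 6^{2}\right) \left(134 + \frac{-4 - 4}{-3 - 4}\right) = \left(5 + 36\right) \left(134 + \frac{1}{-7} \left(-8\right)\right) = 41 \left(134 - - \frac{8}{7}\right) = 41 \left(134 + \frac{8}{7}\right) = 41 \cdot \frac{946}{7} = \frac{38786}{7}$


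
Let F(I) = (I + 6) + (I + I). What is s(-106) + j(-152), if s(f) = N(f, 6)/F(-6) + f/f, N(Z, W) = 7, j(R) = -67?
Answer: -799/12 ≈ -66.583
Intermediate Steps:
F(I) = 6 + 3*I (F(I) = (6 + I) + 2*I = 6 + 3*I)
s(f) = 5/12 (s(f) = 7/(6 + 3*(-6)) + f/f = 7/(6 - 18) + 1 = 7/(-12) + 1 = 7*(-1/12) + 1 = -7/12 + 1 = 5/12)
s(-106) + j(-152) = 5/12 - 67 = -799/12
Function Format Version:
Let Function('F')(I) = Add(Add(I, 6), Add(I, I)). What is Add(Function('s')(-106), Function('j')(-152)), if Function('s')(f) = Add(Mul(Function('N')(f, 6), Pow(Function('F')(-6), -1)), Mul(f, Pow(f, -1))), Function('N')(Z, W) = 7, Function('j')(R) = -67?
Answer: Rational(-799, 12) ≈ -66.583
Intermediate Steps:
Function('F')(I) = Add(6, Mul(3, I)) (Function('F')(I) = Add(Add(6, I), Mul(2, I)) = Add(6, Mul(3, I)))
Function('s')(f) = Rational(5, 12) (Function('s')(f) = Add(Mul(7, Pow(Add(6, Mul(3, -6)), -1)), Mul(f, Pow(f, -1))) = Add(Mul(7, Pow(Add(6, -18), -1)), 1) = Add(Mul(7, Pow(-12, -1)), 1) = Add(Mul(7, Rational(-1, 12)), 1) = Add(Rational(-7, 12), 1) = Rational(5, 12))
Add(Function('s')(-106), Function('j')(-152)) = Add(Rational(5, 12), -67) = Rational(-799, 12)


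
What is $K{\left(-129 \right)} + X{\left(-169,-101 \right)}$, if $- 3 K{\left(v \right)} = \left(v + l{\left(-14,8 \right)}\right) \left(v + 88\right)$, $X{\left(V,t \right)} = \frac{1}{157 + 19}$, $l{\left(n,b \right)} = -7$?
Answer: $- \frac{981373}{528} \approx -1858.7$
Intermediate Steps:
$X{\left(V,t \right)} = \frac{1}{176}$
$K{\left(v \right)} = - \frac{\left(-7 + v\right) \left(88 + v\right)}{3}$ ($K{\left(v \right)} = - \frac{\left(v - 7\right) \left(v + 88\right)}{3} = - \frac{\left(-7 + v\right) \left(88 + v\right)}{3}$)
$K{\left(-129 \right)} + X{\left(-169,-101 \right)} = \left(\frac{616}{3} - -3483 - \frac{\left(-129\right)^{2}}{3}\right) + \frac{1}{176} = \left(\frac{616}{3} + 3483 - 5547\right) + \frac{1}{176} = - \frac{5576}{3} + \frac{1}{176} = - \frac{981373}{528}$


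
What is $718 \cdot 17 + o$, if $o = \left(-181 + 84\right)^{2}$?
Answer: $21615$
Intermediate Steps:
$o = 9409$ ($o = \left(-97\right)^{2} = 9409$)
$718 \cdot 17 + o = 718 \cdot 17 + 9409 = 12206 + 9409 = 21615$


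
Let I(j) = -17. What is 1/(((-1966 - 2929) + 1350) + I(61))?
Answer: -1/3562 ≈ -0.00028074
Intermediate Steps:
1/(((-1966 - 2929) + 1350) + I(61)) = 1/(((-1966 - 2929) + 1350) - 17) = 1/((-4895 + 1350) - 17) = 1/(-3545 - 17) = 1/(-3562) = -1/3562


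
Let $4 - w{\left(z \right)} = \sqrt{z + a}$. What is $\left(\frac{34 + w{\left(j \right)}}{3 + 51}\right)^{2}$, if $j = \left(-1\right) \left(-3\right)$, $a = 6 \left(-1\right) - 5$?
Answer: $\frac{\left(19 - i \sqrt{2}\right)^{2}}{729} \approx 0.49246 - 0.073718 i$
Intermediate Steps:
$a = -11$ ($a = -6 - 5 = -11$)
$j = 3$
$w{\left(z \right)} = 4 - \sqrt{-11 + z}$ ($w{\left(z \right)} = 4 - \sqrt{z - 11} = 4 - \sqrt{-11 + z}$)
$\left(\frac{34 + w{\left(j \right)}}{3 + 51}\right)^{2} = \left(\frac{34 + \left(4 - \sqrt{-11 + 3}\right)}{3 + 51}\right)^{2} = \left(\frac{34 + \left(4 - \sqrt{-8}\right)}{54}\right)^{2} = \left(\left(34 + \left(4 - 2 i \sqrt{2}\right)\right) \frac{1}{54}\right)^{2} = \left(\left(38 - 2 i \sqrt{2}\right) \frac{1}{54}\right)^{2} = \left(\frac{19}{27} - \frac{i \sqrt{2}}{27}\right)^{2}$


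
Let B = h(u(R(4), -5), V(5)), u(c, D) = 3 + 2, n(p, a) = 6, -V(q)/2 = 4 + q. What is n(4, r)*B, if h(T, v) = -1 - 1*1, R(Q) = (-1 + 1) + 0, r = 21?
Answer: -12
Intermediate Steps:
R(Q) = 0 (R(Q) = 0 + 0 = 0)
V(q) = -8 - 2*q (V(q) = -2*(4 + q) = -8 - 2*q)
u(c, D) = 5
h(T, v) = -2 (h(T, v) = -1 - 1 = -2)
B = -2
n(4, r)*B = 6*(-2) = -12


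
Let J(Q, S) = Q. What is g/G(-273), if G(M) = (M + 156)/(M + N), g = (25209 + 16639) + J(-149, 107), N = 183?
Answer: 416990/13 ≈ 32076.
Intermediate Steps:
g = 41699 (g = (25209 + 16639) - 149 = 41848 - 149 = 41699)
G(M) = (156 + M)/(183 + M) (G(M) = (M + 156)/(M + 183) = (156 + M)/(183 + M))
g/G(-273) = 41699/(((156 - 273)/(183 - 273))) = 41699/((-117/(-90))) = 41699/((-1/90*(-117))) = 41699/(13/10) = 41699*(10/13) = 416990/13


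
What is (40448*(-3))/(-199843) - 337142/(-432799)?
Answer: 119893030562/86491850557 ≈ 1.3862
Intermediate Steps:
(40448*(-3))/(-199843) - 337142/(-432799) = -121344*(-1/199843) - 337142*(-1/432799) = 121344/199843 + 337142/432799 = 119893030562/86491850557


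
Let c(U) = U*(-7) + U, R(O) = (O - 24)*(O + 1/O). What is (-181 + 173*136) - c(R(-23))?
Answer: 686441/23 ≈ 29845.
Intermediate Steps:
R(O) = (-24 + O)*(O + 1/O)
c(U) = -6*U (c(U) = -7*U + U = -6*U)
(-181 + 173*136) - c(R(-23)) = (-181 + 173*136) - (-6)*(1 + (-23)² - 24*(-23) - 24/(-23)) = (-181 + 23528) - (-6)*(1 + 529 + 552 - 24*(-1/23)) = 23347 - (-6)*(1 + 529 + 552 + 24/23) = 23347 - (-6)*24910/23 = 23347 - 1*(-149460/23) = 23347 + 149460/23 = 686441/23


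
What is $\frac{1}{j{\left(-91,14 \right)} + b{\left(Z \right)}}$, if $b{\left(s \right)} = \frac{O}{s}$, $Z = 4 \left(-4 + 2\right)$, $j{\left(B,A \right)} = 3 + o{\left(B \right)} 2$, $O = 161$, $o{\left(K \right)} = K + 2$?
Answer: $- \frac{8}{1561} \approx -0.0051249$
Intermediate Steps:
$o{\left(K \right)} = 2 + K$
$j{\left(B,A \right)} = 7 + 2 B$ ($j{\left(B,A \right)} = 3 + \left(2 + B\right) 2 = 3 + \left(4 + 2 B\right) = 7 + 2 B$)
$Z = -8$ ($Z = 4 \left(-2\right) = -8$)
$b{\left(s \right)} = \frac{161}{s}$
$\frac{1}{j{\left(-91,14 \right)} + b{\left(Z \right)}} = \frac{1}{\left(7 + 2 \left(-91\right)\right) + \frac{161}{-8}} = \frac{1}{\left(7 - 182\right) + 161 \left(- \frac{1}{8}\right)} = \frac{1}{-175 - \frac{161}{8}} = \frac{1}{- \frac{1561}{8}} = - \frac{8}{1561}$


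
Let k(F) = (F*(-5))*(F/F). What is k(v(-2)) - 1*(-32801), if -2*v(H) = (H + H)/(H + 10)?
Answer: 131199/4 ≈ 32800.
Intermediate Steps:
v(H) = -H/(10 + H) (v(H) = -(H + H)/(2*(H + 10)) = -2*H/(2*(10 + H)) = -H/(10 + H))
k(F) = -5*F (k(F) = -5*F*1 = -5*F)
k(v(-2)) - 1*(-32801) = -(-5)*(-2)/(10 - 2) - 1*(-32801) = -(-5)*(-2)/8 + 32801 = -5*¼ + 32801 = -5/4 + 32801 = 131199/4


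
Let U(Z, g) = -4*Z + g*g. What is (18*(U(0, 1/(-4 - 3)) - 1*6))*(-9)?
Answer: 47466/49 ≈ 968.69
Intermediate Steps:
U(Z, g) = g² - 4*Z (U(Z, g) = -4*Z + g² = g² - 4*Z)
(18*(U(0, 1/(-4 - 3)) - 1*6))*(-9) = (18*(((1/(-4 - 3))² - 4*0) - 1*6))*(-9) = (18*(((1/(-7))² + 0) - 6))*(-9) = (18*(((-⅐)² + 0) - 6))*(-9) = (18*((1/49 + 0) - 6))*(-9) = (18*(1/49 - 6))*(-9) = (18*(-293/49))*(-9) = -5274/49*(-9) = 47466/49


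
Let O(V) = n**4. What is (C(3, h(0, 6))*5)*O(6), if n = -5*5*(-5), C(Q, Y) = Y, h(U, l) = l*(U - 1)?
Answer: -7324218750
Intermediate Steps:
h(U, l) = l*(-1 + U)
n = 125 (n = -25*(-5) = 125)
O(V) = 244140625 (O(V) = 125**4 = 244140625)
(C(3, h(0, 6))*5)*O(6) = ((6*(-1 + 0))*5)*244140625 = ((6*(-1))*5)*244140625 = -6*5*244140625 = -30*244140625 = -7324218750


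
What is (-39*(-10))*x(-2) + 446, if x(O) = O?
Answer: -334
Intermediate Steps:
(-39*(-10))*x(-2) + 446 = -39*(-10)*(-2) + 446 = 390*(-2) + 446 = -780 + 446 = -334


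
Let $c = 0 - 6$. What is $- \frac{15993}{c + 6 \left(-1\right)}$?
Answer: $\frac{5331}{4} \approx 1332.8$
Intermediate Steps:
$c = -6$
$- \frac{15993}{c + 6 \left(-1\right)} = - \frac{15993}{-6 + 6 \left(-1\right)} = - \frac{15993}{-6 - 6} = - \frac{15993}{-12} = \left(-15993\right) \left(- \frac{1}{12}\right) = \frac{5331}{4}$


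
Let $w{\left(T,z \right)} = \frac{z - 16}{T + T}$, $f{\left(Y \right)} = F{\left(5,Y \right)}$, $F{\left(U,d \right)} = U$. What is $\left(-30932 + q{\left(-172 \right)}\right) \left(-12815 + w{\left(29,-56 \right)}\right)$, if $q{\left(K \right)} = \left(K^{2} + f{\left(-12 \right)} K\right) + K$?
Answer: $\frac{884576980}{29} \approx 3.0503 \cdot 10^{7}$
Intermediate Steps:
$f{\left(Y \right)} = 5$
$q{\left(K \right)} = K^{2} + 6 K$ ($q{\left(K \right)} = \left(K^{2} + 5 K\right) + K = K^{2} + 6 K$)
$w{\left(T,z \right)} = \frac{-16 + z}{2 T}$
$\left(-30932 + q{\left(-172 \right)}\right) \left(-12815 + w{\left(29,-56 \right)}\right) = \left(-30932 - 172 \left(6 - 172\right)\right) \left(-12815 + \frac{-16 - 56}{2 \cdot 29}\right) = \left(-30932 - -28552\right) \left(-12815 + \frac{1}{2} \cdot \frac{1}{29} \left(-72\right)\right) = \left(-30932 + 28552\right) \left(-12815 - \frac{36}{29}\right) = \left(-2380\right) \left(- \frac{371671}{29}\right) = \frac{884576980}{29}$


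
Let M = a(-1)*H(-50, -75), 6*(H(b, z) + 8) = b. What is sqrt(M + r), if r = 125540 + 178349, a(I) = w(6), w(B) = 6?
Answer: sqrt(303791) ≈ 551.17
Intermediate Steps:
a(I) = 6
H(b, z) = -8 + b/6
r = 303889
M = -98 (M = 6*(-8 + (1/6)*(-50)) = 6*(-8 - 25/3) = 6*(-49/3) = -98)
sqrt(M + r) = sqrt(-98 + 303889) = sqrt(303791)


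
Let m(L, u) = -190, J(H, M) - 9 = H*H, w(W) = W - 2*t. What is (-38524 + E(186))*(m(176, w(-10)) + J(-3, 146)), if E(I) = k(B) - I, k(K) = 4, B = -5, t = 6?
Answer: 6657432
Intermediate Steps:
w(W) = -12 + W (w(W) = W - 2*6 = W - 12 = -12 + W)
J(H, M) = 9 + H**2 (J(H, M) = 9 + H*H = 9 + H**2)
E(I) = 4 - I
(-38524 + E(186))*(m(176, w(-10)) + J(-3, 146)) = (-38524 + (4 - 1*186))*(-190 + (9 + (-3)**2)) = (-38524 + (4 - 186))*(-190 + (9 + 9)) = (-38524 - 182)*(-190 + 18) = -38706*(-172) = 6657432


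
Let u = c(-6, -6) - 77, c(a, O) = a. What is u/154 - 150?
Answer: -23183/154 ≈ -150.54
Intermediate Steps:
u = -83 (u = -6 - 77 = -83)
u/154 - 150 = -83/154 - 150 = -23183/154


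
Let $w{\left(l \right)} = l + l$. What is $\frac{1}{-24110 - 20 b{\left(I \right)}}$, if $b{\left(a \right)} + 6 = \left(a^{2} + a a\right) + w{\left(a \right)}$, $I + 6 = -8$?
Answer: $- \frac{1}{31270} \approx -3.198 \cdot 10^{-5}$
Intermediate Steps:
$I = -14$ ($I = -6 - 8 = -14$)
$w{\left(l \right)} = 2 l$
$b{\left(a \right)} = -6 + 2 a + 2 a^{2}$ ($b{\left(a \right)} = -6 + \left(\left(a^{2} + a a\right) + 2 a\right) = -6 + \left(\left(a^{2} + a^{2}\right) + 2 a\right) = -6 + \left(2 a^{2} + 2 a\right) = -6 + \left(2 a + 2 a^{2}\right) = -6 + 2 a + 2 a^{2}$)
$\frac{1}{-24110 - 20 b{\left(I \right)}} = \frac{1}{-24110 - 20 \left(-6 + 2 \left(-14\right) + 2 \left(-14\right)^{2}\right)} = \frac{1}{-24110 - 20 \left(-6 - 28 + 2 \cdot 196\right)} = \frac{1}{-24110 - 20 \left(-6 - 28 + 392\right)} = \frac{1}{-24110 - 7160} = \frac{1}{-31270} = - \frac{1}{31270}$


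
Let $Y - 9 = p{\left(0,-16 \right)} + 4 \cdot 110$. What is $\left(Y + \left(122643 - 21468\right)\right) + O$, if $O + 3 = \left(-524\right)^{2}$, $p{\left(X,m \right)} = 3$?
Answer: $376200$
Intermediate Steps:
$O = 274573$ ($O = -3 + \left(-524\right)^{2} = -3 + 274576 = 274573$)
$Y = 452$ ($Y = 9 + \left(3 + 4 \cdot 110\right) = 9 + \left(3 + 440\right) = 9 + 443 = 452$)
$\left(Y + \left(122643 - 21468\right)\right) + O = \left(452 + \left(122643 - 21468\right)\right) + 274573 = \left(452 + 101175\right) + 274573 = 101627 + 274573 = 376200$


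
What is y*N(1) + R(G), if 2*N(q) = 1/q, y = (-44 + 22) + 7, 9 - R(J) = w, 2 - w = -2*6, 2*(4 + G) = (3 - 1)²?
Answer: -25/2 ≈ -12.500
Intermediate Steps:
G = -2 (G = -4 + (3 - 1)²/2 = -4 + (½)*2² = -4 + (½)*4 = -4 + 2 = -2)
w = 14 (w = 2 - (-2)*6 = 2 - 1*(-12) = 2 + 12 = 14)
R(J) = -5 (R(J) = 9 - 1*14 = 9 - 14 = -5)
y = -15 (y = -22 + 7 = -15)
N(q) = 1/(2*q)
y*N(1) + R(G) = -15/(2*1) - 5 = -15/2 - 5 = -25/2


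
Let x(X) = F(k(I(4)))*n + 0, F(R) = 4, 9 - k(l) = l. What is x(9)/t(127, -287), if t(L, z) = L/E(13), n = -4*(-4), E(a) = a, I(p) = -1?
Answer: 832/127 ≈ 6.5512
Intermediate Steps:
k(l) = 9 - l
n = 16
t(L, z) = L/13
x(X) = 64 (x(X) = 4*16 + 0 = 64 + 0 = 64)
x(9)/t(127, -287) = 64/(((1/13)*127)) = 64/(127/13) = 64*(13/127) = 832/127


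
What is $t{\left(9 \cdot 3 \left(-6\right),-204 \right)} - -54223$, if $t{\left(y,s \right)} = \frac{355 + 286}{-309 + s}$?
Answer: $\frac{27815758}{513} \approx 54222.0$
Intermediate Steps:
$t{\left(y,s \right)} = \frac{641}{-309 + s}$
$t{\left(9 \cdot 3 \left(-6\right),-204 \right)} - -54223 = \frac{641}{-309 - 204} - -54223 = \frac{641}{-513} + 54223 = 641 \left(- \frac{1}{513}\right) + 54223 = - \frac{641}{513} + 54223 = \frac{27815758}{513}$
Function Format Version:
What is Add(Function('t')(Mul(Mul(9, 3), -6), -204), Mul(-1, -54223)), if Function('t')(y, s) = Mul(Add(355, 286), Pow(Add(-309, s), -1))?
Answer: Rational(27815758, 513) ≈ 54222.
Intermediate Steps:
Function('t')(y, s) = Mul(641, Pow(Add(-309, s), -1))
Add(Function('t')(Mul(Mul(9, 3), -6), -204), Mul(-1, -54223)) = Add(Mul(641, Pow(Add(-309, -204), -1)), Mul(-1, -54223)) = Add(Mul(641, Pow(-513, -1)), 54223) = Add(Mul(641, Rational(-1, 513)), 54223) = Add(Rational(-641, 513), 54223) = Rational(27815758, 513)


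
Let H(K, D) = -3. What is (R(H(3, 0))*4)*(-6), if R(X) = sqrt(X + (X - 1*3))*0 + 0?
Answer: 0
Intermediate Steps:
R(X) = 0 (R(X) = sqrt(X + (X - 3))*0 + 0 = sqrt(X + (-3 + X))*0 + 0 = sqrt(-3 + 2*X)*0 + 0 = 0 + 0 = 0)
(R(H(3, 0))*4)*(-6) = (0*4)*(-6) = 0*(-6) = 0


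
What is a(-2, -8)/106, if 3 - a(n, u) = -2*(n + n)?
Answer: -5/106 ≈ -0.047170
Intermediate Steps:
a(n, u) = 3 + 4*n (a(n, u) = 3 - (-2)*(n + n) = 3 - (-2)*2*n = 3 - (-4)*n = 3 + 4*n)
a(-2, -8)/106 = (3 + 4*(-2))/106 = (3 - 8)*(1/106) = -5*1/106 = -5/106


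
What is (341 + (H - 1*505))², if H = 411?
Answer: 61009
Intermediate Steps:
(341 + (H - 1*505))² = (341 + (411 - 1*505))² = (341 + (411 - 505))² = (341 - 94)² = 247² = 61009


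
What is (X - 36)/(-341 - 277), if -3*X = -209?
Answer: -101/1854 ≈ -0.054477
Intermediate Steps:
X = 209/3 (X = -⅓*(-209) = 209/3 ≈ 69.667)
(X - 36)/(-341 - 277) = (209/3 - 36)/(-341 - 277) = (101/3)/(-618) = (101/3)*(-1/618) = -101/1854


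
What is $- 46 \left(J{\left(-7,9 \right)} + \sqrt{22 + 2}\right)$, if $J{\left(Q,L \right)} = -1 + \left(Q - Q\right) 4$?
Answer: $46 - 92 \sqrt{6} \approx -179.35$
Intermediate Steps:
$J{\left(Q,L \right)} = -1$ ($J{\left(Q,L \right)} = -1 + 0 \cdot 4 = -1 + 0 = -1$)
$- 46 \left(J{\left(-7,9 \right)} + \sqrt{22 + 2}\right) = - 46 \left(-1 + \sqrt{22 + 2}\right) = - 46 \left(-1 + \sqrt{24}\right) = - 46 \left(-1 + 2 \sqrt{6}\right) = 46 - 92 \sqrt{6}$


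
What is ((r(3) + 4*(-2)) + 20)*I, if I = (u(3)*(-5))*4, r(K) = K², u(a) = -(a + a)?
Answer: 2520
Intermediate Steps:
u(a) = -2*a
I = 120 (I = (-2*3*(-5))*4 = -6*(-5)*4 = 30*4 = 120)
((r(3) + 4*(-2)) + 20)*I = ((3² + 4*(-2)) + 20)*120 = ((9 - 8) + 20)*120 = (1 + 20)*120 = 21*120 = 2520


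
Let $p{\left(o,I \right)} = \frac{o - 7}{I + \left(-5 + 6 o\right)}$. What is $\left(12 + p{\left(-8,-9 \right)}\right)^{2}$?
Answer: $\frac{576081}{3844} \approx 149.86$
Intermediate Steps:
$p{\left(o,I \right)} = \frac{-7 + o}{-5 + I + 6 o}$
$\left(12 + p{\left(-8,-9 \right)}\right)^{2} = \left(12 + \frac{-7 - 8}{-5 - 9 + 6 \left(-8\right)}\right)^{2} = \left(12 + \frac{1}{-5 - 9 - 48} \left(-15\right)\right)^{2} = \left(12 + \frac{1}{-62} \left(-15\right)\right)^{2} = \left(12 - - \frac{15}{62}\right)^{2} = \left(12 + \frac{15}{62}\right)^{2} = \left(\frac{759}{62}\right)^{2} = \frac{576081}{3844}$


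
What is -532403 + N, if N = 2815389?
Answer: 2282986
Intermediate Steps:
-532403 + N = -532403 + 2815389 = 2282986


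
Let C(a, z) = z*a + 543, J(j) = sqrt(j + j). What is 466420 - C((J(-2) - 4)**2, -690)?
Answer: 474157 - 11040*I ≈ 4.7416e+5 - 11040.0*I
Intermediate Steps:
J(j) = sqrt(2)*sqrt(j) (J(j) = sqrt(2*j) = sqrt(2)*sqrt(j))
C(a, z) = 543 + a*z (C(a, z) = a*z + 543 = 543 + a*z)
466420 - C((J(-2) - 4)**2, -690) = 466420 - (543 + (sqrt(2)*sqrt(-2) - 4)**2*(-690)) = 466420 - (543 + (sqrt(2)*(I*sqrt(2)) - 4)**2*(-690)) = 466420 - (543 + (2*I - 4)**2*(-690)) = 466420 - (543 + (-4 + 2*I)**2*(-690)) = 466420 - (543 - 690*(-4 + 2*I)**2) = 466420 + (-543 + 690*(-4 + 2*I)**2) = 465877 + 690*(-4 + 2*I)**2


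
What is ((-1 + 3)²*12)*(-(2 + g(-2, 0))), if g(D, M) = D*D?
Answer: -288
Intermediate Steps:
g(D, M) = D²
((-1 + 3)²*12)*(-(2 + g(-2, 0))) = ((-1 + 3)²*12)*(-(2 + (-2)²)) = (2²*12)*(-(2 + 4)) = (4*12)*(-1*6) = 48*(-6) = -288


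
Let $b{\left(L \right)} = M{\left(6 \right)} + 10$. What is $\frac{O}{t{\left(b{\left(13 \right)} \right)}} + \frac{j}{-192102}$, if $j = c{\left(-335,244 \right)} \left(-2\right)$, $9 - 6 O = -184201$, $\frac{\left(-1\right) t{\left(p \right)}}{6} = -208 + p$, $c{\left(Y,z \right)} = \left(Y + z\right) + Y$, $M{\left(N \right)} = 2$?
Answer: $\frac{2948424809}{112955976} \approx 26.102$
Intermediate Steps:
$c{\left(Y,z \right)} = z + 2 Y$
$b{\left(L \right)} = 12$ ($b{\left(L \right)} = 2 + 10 = 12$)
$t{\left(p \right)} = 1248 - 6 p$ ($t{\left(p \right)} = - 6 \left(-208 + p\right) = 1248 - 6 p$)
$O = \frac{92105}{3}$ ($O = \frac{3}{2} - - \frac{184201}{6} = \frac{3}{2} + \frac{184201}{6} = \frac{92105}{3} \approx 30702.0$)
$j = 852$ ($j = \left(244 + 2 \left(-335\right)\right) \left(-2\right) = \left(244 - 670\right) \left(-2\right) = \left(-426\right) \left(-2\right) = 852$)
$\frac{O}{t{\left(b{\left(13 \right)} \right)}} + \frac{j}{-192102} = \frac{92105}{3 \left(1248 - 72\right)} + \frac{852}{-192102} = \frac{92105}{3 \left(1248 - 72\right)} + 852 \left(- \frac{1}{192102}\right) = \frac{92105}{3 \cdot 1176} - \frac{142}{32017} = \frac{92105}{3} \cdot \frac{1}{1176} - \frac{142}{32017} = \frac{92105}{3528} - \frac{142}{32017} = \frac{2948424809}{112955976}$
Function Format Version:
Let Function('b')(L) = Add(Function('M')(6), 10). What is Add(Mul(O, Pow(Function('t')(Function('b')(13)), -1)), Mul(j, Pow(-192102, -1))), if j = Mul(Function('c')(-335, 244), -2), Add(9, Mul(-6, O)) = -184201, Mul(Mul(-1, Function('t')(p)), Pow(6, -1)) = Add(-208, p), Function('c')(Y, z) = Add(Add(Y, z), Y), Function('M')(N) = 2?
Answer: Rational(2948424809, 112955976) ≈ 26.102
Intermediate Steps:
Function('c')(Y, z) = Add(z, Mul(2, Y))
Function('b')(L) = 12 (Function('b')(L) = Add(2, 10) = 12)
Function('t')(p) = Add(1248, Mul(-6, p)) (Function('t')(p) = Mul(-6, Add(-208, p)) = Add(1248, Mul(-6, p)))
O = Rational(92105, 3) (O = Add(Rational(3, 2), Mul(Rational(-1, 6), -184201)) = Add(Rational(3, 2), Rational(184201, 6)) = Rational(92105, 3) ≈ 30702.)
j = 852 (j = Mul(Add(244, Mul(2, -335)), -2) = Mul(Add(244, -670), -2) = Mul(-426, -2) = 852)
Add(Mul(O, Pow(Function('t')(Function('b')(13)), -1)), Mul(j, Pow(-192102, -1))) = Add(Mul(Rational(92105, 3), Pow(Add(1248, Mul(-6, 12)), -1)), Mul(852, Pow(-192102, -1))) = Add(Mul(Rational(92105, 3), Pow(Add(1248, -72), -1)), Mul(852, Rational(-1, 192102))) = Add(Mul(Rational(92105, 3), Pow(1176, -1)), Rational(-142, 32017)) = Add(Mul(Rational(92105, 3), Rational(1, 1176)), Rational(-142, 32017)) = Add(Rational(92105, 3528), Rational(-142, 32017)) = Rational(2948424809, 112955976)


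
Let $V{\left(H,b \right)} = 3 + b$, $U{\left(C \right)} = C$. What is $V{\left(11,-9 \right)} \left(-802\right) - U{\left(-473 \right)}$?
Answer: $5285$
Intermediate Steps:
$V{\left(11,-9 \right)} \left(-802\right) - U{\left(-473 \right)} = \left(3 - 9\right) \left(-802\right) - -473 = \left(-6\right) \left(-802\right) + 473 = 4812 + 473 = 5285$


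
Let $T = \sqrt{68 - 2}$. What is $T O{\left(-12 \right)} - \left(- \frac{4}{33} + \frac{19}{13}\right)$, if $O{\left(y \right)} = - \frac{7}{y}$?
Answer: $- \frac{575}{429} + \frac{7 \sqrt{66}}{12} \approx 3.3987$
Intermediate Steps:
$T = \sqrt{66} \approx 8.124$
$T O{\left(-12 \right)} - \left(- \frac{4}{33} + \frac{19}{13}\right) = \sqrt{66} \left(- \frac{7}{-12}\right) - \left(- \frac{4}{33} + \frac{19}{13}\right) = \sqrt{66} \left(\left(-7\right) \left(- \frac{1}{12}\right)\right) - \frac{575}{429} = \sqrt{66} \cdot \frac{7}{12} + \left(\frac{4}{33} - \frac{19}{13}\right) = \frac{7 \sqrt{66}}{12} - \frac{575}{429} = - \frac{575}{429} + \frac{7 \sqrt{66}}{12}$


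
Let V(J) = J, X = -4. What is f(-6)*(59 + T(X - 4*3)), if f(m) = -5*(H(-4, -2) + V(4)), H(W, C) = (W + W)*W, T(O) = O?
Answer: -7740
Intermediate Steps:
H(W, C) = 2*W² (H(W, C) = (2*W)*W = 2*W²)
f(m) = -180 (f(m) = -5*(2*(-4)² + 4) = -5*(2*16 + 4) = -5*(32 + 4) = -5*36 = -180)
f(-6)*(59 + T(X - 4*3)) = -180*(59 + (-4 - 4*3)) = -180*(59 + (-4 - 12)) = -180*(59 - 16) = -180*43 = -7740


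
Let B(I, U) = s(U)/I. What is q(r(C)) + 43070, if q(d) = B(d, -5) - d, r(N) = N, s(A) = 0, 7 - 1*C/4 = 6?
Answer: 43066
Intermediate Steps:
C = 4 (C = 28 - 4*6 = 28 - 24 = 4)
B(I, U) = 0 (B(I, U) = 0/I = 0)
q(d) = -d (q(d) = 0 - d = -d)
q(r(C)) + 43070 = -1*4 + 43070 = -4 + 43070 = 43066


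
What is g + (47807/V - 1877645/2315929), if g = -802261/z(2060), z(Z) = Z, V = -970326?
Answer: -11732643381881281/30060029955060 ≈ -390.31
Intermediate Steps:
g = -802261/2060 ≈ -389.45
g + (47807/V - 1877645/2315929) = -802261/2060 + (47807/(-970326) - 1877645/2315929) = -802261/2060 + (47807*(-1/970326) - 1877645*1/2315929) = -802261/2060 + (-47807/970326 - 24385/30077) = -802261/2060 - 25099290649/29184495102 = -11732643381881281/30060029955060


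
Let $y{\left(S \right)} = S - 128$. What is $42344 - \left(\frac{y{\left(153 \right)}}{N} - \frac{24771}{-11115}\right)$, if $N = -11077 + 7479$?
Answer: $\frac{564440886899}{13330590} \approx 42342.0$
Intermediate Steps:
$y{\left(S \right)} = -128 + S$
$N = -3598$
$42344 - \left(\frac{y{\left(153 \right)}}{N} - \frac{24771}{-11115}\right) = 42344 - \left(\frac{-128 + 153}{-3598} - \frac{24771}{-11115}\right) = 42344 - \left(25 \left(- \frac{1}{3598}\right) - - \frac{8257}{3705}\right) = 42344 - \left(- \frac{25}{3598} + \frac{8257}{3705}\right) = 42344 - \frac{29616061}{13330590} = \frac{564440886899}{13330590}$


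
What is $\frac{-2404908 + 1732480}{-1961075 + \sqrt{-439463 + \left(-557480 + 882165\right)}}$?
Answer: $\frac{1318681740100}{3845815270403} + \frac{672428 i \sqrt{114778}}{3845815270403} \approx 0.34289 + 5.9236 \cdot 10^{-5} i$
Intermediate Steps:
$\frac{-2404908 + 1732480}{-1961075 + \sqrt{-439463 + \left(-557480 + 882165\right)}} = - \frac{672428}{-1961075 + \sqrt{-439463 + 324685}} = - \frac{672428}{-1961075 + \sqrt{-114778}} = - \frac{672428}{-1961075 + i \sqrt{114778}}$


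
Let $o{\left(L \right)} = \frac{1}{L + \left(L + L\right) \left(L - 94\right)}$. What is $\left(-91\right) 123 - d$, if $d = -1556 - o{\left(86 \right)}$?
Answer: $- \frac{12431731}{1290} \approx -9637.0$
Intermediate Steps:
$o{\left(L \right)} = \frac{1}{L + 2 L \left(-94 + L\right)}$
$d = - \frac{2007239}{1290}$ ($d = -1556 - \frac{1}{86 \left(-187 + 2 \cdot 86\right)} = -1556 - \frac{1}{86 \left(-187 + 172\right)} = -1556 - \frac{1}{86 \left(-15\right)} = -1556 - \frac{1}{86} \left(- \frac{1}{15}\right) = -1556 - - \frac{1}{1290} = -1556 + \frac{1}{1290} = - \frac{2007239}{1290} \approx -1556.0$)
$\left(-91\right) 123 - d = \left(-91\right) 123 - - \frac{2007239}{1290} = -11193 + \frac{2007239}{1290} = - \frac{12431731}{1290}$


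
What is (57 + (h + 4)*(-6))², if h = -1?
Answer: 1521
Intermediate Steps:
(57 + (h + 4)*(-6))² = (57 + (-1 + 4)*(-6))² = (57 + 3*(-6))² = (57 - 18)² = 39² = 1521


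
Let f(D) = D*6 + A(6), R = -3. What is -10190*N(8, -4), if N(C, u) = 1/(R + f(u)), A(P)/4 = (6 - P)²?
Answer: 10190/27 ≈ 377.41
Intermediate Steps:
A(P) = 4*(6 - P)²
f(D) = 6*D (f(D) = D*6 + 4*(-6 + 6)² = 6*D + 4*0² = 6*D + 4*0 = 6*D + 0 = 6*D)
N(C, u) = 1/(-3 + 6*u)
-10190*N(8, -4) = -10190/(3*(-1 + 2*(-4))) = -10190/(3*(-1 - 8)) = -10190/(3*(-9)) = -10190*(-1)/(3*9) = -10190*(-1/27) = 10190/27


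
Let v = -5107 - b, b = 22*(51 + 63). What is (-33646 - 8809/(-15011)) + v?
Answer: -619360062/15011 ≈ -41260.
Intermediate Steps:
b = 2508 (b = 22*114 = 2508)
v = -7615 (v = -5107 - 1*2508 = -5107 - 2508 = -7615)
(-33646 - 8809/(-15011)) + v = (-33646 - 8809/(-15011)) - 7615 = (-33646 - 8809*(-1/15011)) - 7615 = (-33646 + 8809/15011) - 7615 = -505051297/15011 - 7615 = -619360062/15011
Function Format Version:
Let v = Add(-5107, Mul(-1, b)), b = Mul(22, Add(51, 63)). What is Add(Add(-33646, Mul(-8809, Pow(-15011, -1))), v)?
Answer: Rational(-619360062, 15011) ≈ -41260.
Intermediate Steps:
b = 2508 (b = Mul(22, 114) = 2508)
v = -7615 (v = Add(-5107, Mul(-1, 2508)) = Add(-5107, -2508) = -7615)
Add(Add(-33646, Mul(-8809, Pow(-15011, -1))), v) = Add(Add(-33646, Mul(-8809, Pow(-15011, -1))), -7615) = Add(Add(-33646, Mul(-8809, Rational(-1, 15011))), -7615) = Add(Add(-33646, Rational(8809, 15011)), -7615) = Add(Rational(-505051297, 15011), -7615) = Rational(-619360062, 15011)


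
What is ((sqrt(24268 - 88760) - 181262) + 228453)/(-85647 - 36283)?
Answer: -47191/121930 - I*sqrt(16123)/60965 ≈ -0.38703 - 0.0020828*I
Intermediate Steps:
((sqrt(24268 - 88760) - 181262) + 228453)/(-85647 - 36283) = ((sqrt(-64492) - 181262) + 228453)/(-121930) = ((2*I*sqrt(16123) - 181262) + 228453)*(-1/121930) = ((-181262 + 2*I*sqrt(16123)) + 228453)*(-1/121930) = (47191 + 2*I*sqrt(16123))*(-1/121930) = -47191/121930 - I*sqrt(16123)/60965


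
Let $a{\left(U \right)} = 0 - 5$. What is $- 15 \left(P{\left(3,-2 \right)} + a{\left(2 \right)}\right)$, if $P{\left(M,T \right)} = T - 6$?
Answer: $195$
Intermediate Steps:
$P{\left(M,T \right)} = -6 + T$ ($P{\left(M,T \right)} = T - 6 = -6 + T$)
$a{\left(U \right)} = -5$
$- 15 \left(P{\left(3,-2 \right)} + a{\left(2 \right)}\right) = - 15 \left(\left(-6 - 2\right) - 5\right) = - 15 \left(-8 - 5\right) = \left(-15\right) \left(-13\right) = 195$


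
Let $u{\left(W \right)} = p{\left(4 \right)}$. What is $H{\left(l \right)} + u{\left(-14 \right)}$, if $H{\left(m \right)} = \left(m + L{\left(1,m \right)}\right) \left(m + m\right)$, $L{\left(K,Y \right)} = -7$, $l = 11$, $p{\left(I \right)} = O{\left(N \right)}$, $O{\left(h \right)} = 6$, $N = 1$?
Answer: $94$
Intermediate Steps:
$p{\left(I \right)} = 6$
$u{\left(W \right)} = 6$
$H{\left(m \right)} = 2 m \left(-7 + m\right)$ ($H{\left(m \right)} = \left(m - 7\right) \left(m + m\right) = \left(-7 + m\right) 2 m = 2 m \left(-7 + m\right)$)
$H{\left(l \right)} + u{\left(-14 \right)} = 2 \cdot 11 \left(-7 + 11\right) + 6 = 2 \cdot 11 \cdot 4 + 6 = 88 + 6 = 94$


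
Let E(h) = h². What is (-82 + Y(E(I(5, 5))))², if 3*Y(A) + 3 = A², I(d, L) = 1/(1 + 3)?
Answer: 4063170049/589824 ≈ 6888.8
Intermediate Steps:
I(d, L) = ¼ (I(d, L) = 1/4 = ¼)
Y(A) = -1 + A²/3
(-82 + Y(E(I(5, 5))))² = (-82 + (-1 + ((¼)²)²/3))² = (-82 + (-1 + (1/16)²/3))² = (-82 + (-1 + (⅓)*(1/256)))² = (-82 + (-1 + 1/768))² = (-82 - 767/768)² = (-63743/768)² = 4063170049/589824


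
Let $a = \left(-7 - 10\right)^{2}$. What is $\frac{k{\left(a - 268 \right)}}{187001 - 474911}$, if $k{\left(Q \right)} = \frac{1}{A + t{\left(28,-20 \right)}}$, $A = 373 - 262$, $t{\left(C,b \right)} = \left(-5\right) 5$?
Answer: $- \frac{1}{24760260} \approx -4.0387 \cdot 10^{-8}$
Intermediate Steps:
$t{\left(C,b \right)} = -25$
$a = 289$ ($a = \left(-17\right)^{2} = 289$)
$A = 111$ ($A = 373 - 262 = 111$)
$k{\left(Q \right)} = \frac{1}{86}$ ($k{\left(Q \right)} = \frac{1}{111 - 25} = \frac{1}{86}$)
$\frac{k{\left(a - 268 \right)}}{187001 - 474911} = \frac{1}{86 \left(187001 - 474911\right)} = \frac{1}{86 \left(-287910\right)} = \frac{1}{86} \left(- \frac{1}{287910}\right) = - \frac{1}{24760260}$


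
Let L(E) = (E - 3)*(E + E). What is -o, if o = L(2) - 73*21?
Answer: 1537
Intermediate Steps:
L(E) = 2*E*(-3 + E) (L(E) = (-3 + E)*(2*E) = 2*E*(-3 + E))
o = -1537 (o = 2*2*(-3 + 2) - 73*21 = 2*2*(-1) - 1533 = -4 - 1533 = -1537)
-o = -1*(-1537) = 1537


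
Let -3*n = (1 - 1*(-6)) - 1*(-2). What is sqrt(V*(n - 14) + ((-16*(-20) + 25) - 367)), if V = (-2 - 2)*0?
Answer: I*sqrt(22) ≈ 4.6904*I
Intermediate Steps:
V = 0 (V = -4*0 = 0)
n = -3 (n = -((1 - 1*(-6)) - 1*(-2))/3 = -((1 + 6) + 2)/3 = -(7 + 2)/3 = -1/3*9 = -3)
sqrt(V*(n - 14) + ((-16*(-20) + 25) - 367)) = sqrt(0*(-3 - 14) + ((-16*(-20) + 25) - 367)) = sqrt(0*(-17) + ((320 + 25) - 367)) = sqrt(0 + (345 - 367)) = sqrt(0 - 22) = sqrt(-22) = I*sqrt(22)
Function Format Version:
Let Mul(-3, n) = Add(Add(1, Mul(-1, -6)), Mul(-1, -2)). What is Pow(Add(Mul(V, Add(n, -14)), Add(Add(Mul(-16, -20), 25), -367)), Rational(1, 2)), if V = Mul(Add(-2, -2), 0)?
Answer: Mul(I, Pow(22, Rational(1, 2))) ≈ Mul(4.6904, I)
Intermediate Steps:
V = 0 (V = Mul(-4, 0) = 0)
n = -3 (n = Mul(Rational(-1, 3), Add(Add(1, Mul(-1, -6)), Mul(-1, -2))) = Mul(Rational(-1, 3), Add(Add(1, 6), 2)) = Mul(Rational(-1, 3), Add(7, 2)) = Mul(Rational(-1, 3), 9) = -3)
Pow(Add(Mul(V, Add(n, -14)), Add(Add(Mul(-16, -20), 25), -367)), Rational(1, 2)) = Pow(Add(Mul(0, Add(-3, -14)), Add(Add(Mul(-16, -20), 25), -367)), Rational(1, 2)) = Pow(Add(Mul(0, -17), Add(Add(320, 25), -367)), Rational(1, 2)) = Pow(Add(0, Add(345, -367)), Rational(1, 2)) = Pow(Add(0, -22), Rational(1, 2)) = Pow(-22, Rational(1, 2)) = Mul(I, Pow(22, Rational(1, 2)))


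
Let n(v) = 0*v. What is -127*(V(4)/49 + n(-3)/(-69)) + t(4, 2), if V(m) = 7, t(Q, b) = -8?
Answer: -183/7 ≈ -26.143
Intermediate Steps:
n(v) = 0
-127*(V(4)/49 + n(-3)/(-69)) + t(4, 2) = -127*(7/49 + 0/(-69)) - 8 = -127*(7*(1/49) + 0*(-1/69)) - 8 = -127*(⅐ + 0) - 8 = -127*⅐ - 8 = -127/7 - 8 = -183/7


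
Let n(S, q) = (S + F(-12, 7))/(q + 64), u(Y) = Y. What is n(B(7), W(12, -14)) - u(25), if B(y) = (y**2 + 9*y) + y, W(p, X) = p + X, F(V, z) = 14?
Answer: -1417/62 ≈ -22.855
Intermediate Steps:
W(p, X) = X + p
B(y) = y**2 + 10*y
n(S, q) = (14 + S)/(64 + q) (n(S, q) = (S + 14)/(q + 64) = (14 + S)/(64 + q))
n(B(7), W(12, -14)) - u(25) = (14 + 7*(10 + 7))/(64 + (-14 + 12)) - 1*25 = (14 + 7*17)/(64 - 2) - 25 = (14 + 119)/62 - 25 = (1/62)*133 - 25 = 133/62 - 25 = -1417/62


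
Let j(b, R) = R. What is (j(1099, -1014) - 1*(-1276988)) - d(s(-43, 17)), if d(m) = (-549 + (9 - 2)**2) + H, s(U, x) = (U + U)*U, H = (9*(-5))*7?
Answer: 1276789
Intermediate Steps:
H = -315 (H = -45*7 = -315)
s(U, x) = 2*U**2 (s(U, x) = (2*U)*U = 2*U**2)
d(m) = -815 (d(m) = (-549 + (9 - 2)**2) - 315 = (-549 + 7**2) - 315 = (-549 + 49) - 315 = -500 - 315 = -815)
(j(1099, -1014) - 1*(-1276988)) - d(s(-43, 17)) = (-1014 - 1*(-1276988)) - 1*(-815) = (-1014 + 1276988) + 815 = 1275974 + 815 = 1276789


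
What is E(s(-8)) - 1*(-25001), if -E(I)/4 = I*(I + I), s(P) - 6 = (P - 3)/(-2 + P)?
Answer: 614943/25 ≈ 24598.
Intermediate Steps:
s(P) = 6 + (-3 + P)/(-2 + P) (s(P) = 6 + (P - 3)/(-2 + P) = 6 + (-3 + P)/(-2 + P))
E(I) = -8*I² (E(I) = -4*I*(I + I) = -4*I*2*I = -8*I²)
E(s(-8)) - 1*(-25001) = -8*(-15 + 7*(-8))²/(-2 - 8)² - 1*(-25001) = -8*(-15 - 56)²/100 + 25001 = -8*(-⅒*(-71))² + 25001 = -8*(71/10)² + 25001 = -8*5041/100 + 25001 = -10082/25 + 25001 = 614943/25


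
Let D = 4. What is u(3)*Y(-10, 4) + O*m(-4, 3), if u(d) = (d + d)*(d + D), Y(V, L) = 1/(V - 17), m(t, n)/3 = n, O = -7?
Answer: -581/9 ≈ -64.556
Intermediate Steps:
m(t, n) = 3*n
Y(V, L) = 1/(-17 + V)
u(d) = 2*d*(4 + d) (u(d) = (d + d)*(d + 4) = (2*d)*(4 + d) = 2*d*(4 + d))
u(3)*Y(-10, 4) + O*m(-4, 3) = (2*3*(4 + 3))/(-17 - 10) - 21*3 = (2*3*7)/(-27) - 7*9 = 42*(-1/27) - 63 = -14/9 - 63 = -581/9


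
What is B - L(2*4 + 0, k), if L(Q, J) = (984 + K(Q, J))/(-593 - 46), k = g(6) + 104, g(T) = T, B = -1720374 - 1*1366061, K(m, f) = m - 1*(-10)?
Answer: -657410321/213 ≈ -3.0864e+6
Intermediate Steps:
K(m, f) = 10 + m (K(m, f) = m + 10 = 10 + m)
B = -3086435 (B = -1720374 - 1366061 = -3086435)
k = 110 (k = 6 + 104 = 110)
L(Q, J) = -14/9 - Q/639 (L(Q, J) = (984 + (10 + Q))/(-593 - 46) = (994 + Q)/(-639) = (994 + Q)*(-1/639) = -14/9 - Q/639)
B - L(2*4 + 0, k) = -3086435 - (-14/9 - (2*4 + 0)/639) = -3086435 - (-14/9 - (8 + 0)/639) = -3086435 - (-14/9 - 1/639*8) = -3086435 - (-14/9 - 8/639) = -3086435 - 1*(-334/213) = -3086435 + 334/213 = -657410321/213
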